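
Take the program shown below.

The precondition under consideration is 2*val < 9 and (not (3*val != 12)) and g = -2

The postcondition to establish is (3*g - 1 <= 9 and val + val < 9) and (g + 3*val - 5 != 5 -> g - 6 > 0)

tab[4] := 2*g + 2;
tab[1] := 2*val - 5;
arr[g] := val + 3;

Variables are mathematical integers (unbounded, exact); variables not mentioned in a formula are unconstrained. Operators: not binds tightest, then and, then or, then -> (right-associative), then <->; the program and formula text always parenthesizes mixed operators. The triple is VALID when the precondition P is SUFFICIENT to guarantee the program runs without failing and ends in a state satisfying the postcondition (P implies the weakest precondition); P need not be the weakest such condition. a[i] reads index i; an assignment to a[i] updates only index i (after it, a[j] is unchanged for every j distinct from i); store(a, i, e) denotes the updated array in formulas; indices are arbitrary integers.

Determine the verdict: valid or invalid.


Working backward. After the program, the postcondition (3*g - 1 <= 9 and val + val < 9) and (g + 3*val - 5 != 5 -> g - 6 > 0) must hold; in canonical form it is 3*g <= 10 and 2*val < 9 and (g + 3*val != 10 -> g > 6).
Before arr[g] := val + 3: 3*g <= 10 and 2*val < 9 and (g + 3*val != 10 -> g > 6)
Before tab[1] := 2*val - 5: 3*g <= 10 and 2*val < 9 and (g + 3*val != 10 -> g > 6)
Before tab[4] := 2*g + 2: 3*g <= 10 and 2*val < 9 and (g + 3*val != 10 -> g > 6)
The weakest precondition is 3*g <= 10 and 2*val < 9 and (g + 3*val != 10 -> g > 6).
Check whether 2*val < 9 and (not (3*val != 12)) and g = -2 implies it.
Every state satisfying the precondition satisfies the weakest precondition: the implication holds.
Answer: valid


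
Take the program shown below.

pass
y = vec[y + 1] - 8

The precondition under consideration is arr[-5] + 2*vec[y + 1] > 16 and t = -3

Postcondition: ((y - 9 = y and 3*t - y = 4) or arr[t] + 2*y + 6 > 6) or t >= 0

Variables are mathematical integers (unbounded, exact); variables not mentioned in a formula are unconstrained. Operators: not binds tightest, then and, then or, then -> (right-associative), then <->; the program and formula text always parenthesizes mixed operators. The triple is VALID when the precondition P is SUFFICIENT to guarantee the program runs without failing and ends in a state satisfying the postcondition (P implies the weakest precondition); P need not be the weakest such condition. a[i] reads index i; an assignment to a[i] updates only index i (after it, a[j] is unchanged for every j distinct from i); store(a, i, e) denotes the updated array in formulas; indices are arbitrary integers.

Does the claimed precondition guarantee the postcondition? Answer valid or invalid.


Working backward. After the program, the postcondition ((y - 9 = y and 3*t - y = 4) or arr[t] + 2*y + 6 > 6) or t >= 0 must hold; in canonical form it is arr[t] + 2*y > 0 or t >= 0.
Before y := vec[y + 1] - 8: arr[t] + 2*vec[y + 1] > 16 or t >= 0
Before skip: arr[t] + 2*vec[y + 1] > 16 or t >= 0
The weakest precondition is arr[t] + 2*vec[y + 1] > 16 or t >= 0.
Check whether arr[-5] + 2*vec[y + 1] > 16 and t = -3 implies it.
Countermodel: at the initial state arr = {[-5] = 17, [-3] = 0, [0] = 0, elsewhere 0}, t = -3, vec = {[-5] = 0, [-3] = 0, [0] = 0, elsewhere 0}, y = -1, the precondition holds but the weakest precondition fails.
Answer: invalid


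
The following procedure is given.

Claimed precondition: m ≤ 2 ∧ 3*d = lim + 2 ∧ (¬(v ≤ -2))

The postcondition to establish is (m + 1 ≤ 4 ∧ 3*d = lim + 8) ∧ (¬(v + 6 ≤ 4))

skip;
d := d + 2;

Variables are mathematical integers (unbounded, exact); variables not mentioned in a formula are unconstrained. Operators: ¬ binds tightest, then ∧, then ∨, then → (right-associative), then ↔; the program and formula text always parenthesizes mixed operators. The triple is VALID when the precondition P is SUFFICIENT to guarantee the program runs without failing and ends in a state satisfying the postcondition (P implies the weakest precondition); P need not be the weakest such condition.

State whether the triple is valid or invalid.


Working backward. After the program, the postcondition (m + 1 ≤ 4 ∧ 3*d = lim + 8) ∧ (¬(v + 6 ≤ 4)) must hold; in canonical form it is m ≤ 3 ∧ 3*d = lim + 8 ∧ (¬(v ≤ -2)).
Before d := d + 2: m ≤ 3 ∧ 3*d = lim + 2 ∧ (¬(v ≤ -2))
Before skip: m ≤ 3 ∧ 3*d = lim + 2 ∧ (¬(v ≤ -2))
The weakest precondition is m ≤ 3 ∧ 3*d = lim + 2 ∧ (¬(v ≤ -2)).
Check whether m ≤ 2 ∧ 3*d = lim + 2 ∧ (¬(v ≤ -2)) implies it.
Every state satisfying the precondition satisfies the weakest precondition: the implication holds.
Answer: valid


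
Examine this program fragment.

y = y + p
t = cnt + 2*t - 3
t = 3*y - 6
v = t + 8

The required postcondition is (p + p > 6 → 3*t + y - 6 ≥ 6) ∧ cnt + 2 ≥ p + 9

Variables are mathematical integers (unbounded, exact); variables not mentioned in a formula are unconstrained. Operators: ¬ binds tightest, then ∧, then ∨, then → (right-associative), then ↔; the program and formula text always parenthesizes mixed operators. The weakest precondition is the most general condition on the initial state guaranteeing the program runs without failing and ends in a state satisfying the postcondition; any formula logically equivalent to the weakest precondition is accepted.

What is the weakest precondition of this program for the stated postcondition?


Working backward. After the program, the postcondition (p + p > 6 → 3*t + y - 6 ≥ 6) ∧ cnt + 2 ≥ p + 9 must hold; in canonical form it is (2*p > 6 → 3*t + y ≥ 12) ∧ cnt ≥ p + 7.
Before v := t + 8: (2*p > 6 → 3*t + y ≥ 12) ∧ cnt ≥ p + 7
Before t := 3*y - 6: (2*p > 6 → 10*y ≥ 30) ∧ cnt ≥ p + 7
Before t := cnt + 2*t - 3: (2*p > 6 → 10*y ≥ 30) ∧ cnt ≥ p + 7
Before y := y + p: (2*p > 6 → 10*p + 10*y ≥ 30) ∧ cnt ≥ p + 7
Answer: WP = (2*p > 6 → 10*p + 10*y ≥ 30) ∧ cnt ≥ p + 7


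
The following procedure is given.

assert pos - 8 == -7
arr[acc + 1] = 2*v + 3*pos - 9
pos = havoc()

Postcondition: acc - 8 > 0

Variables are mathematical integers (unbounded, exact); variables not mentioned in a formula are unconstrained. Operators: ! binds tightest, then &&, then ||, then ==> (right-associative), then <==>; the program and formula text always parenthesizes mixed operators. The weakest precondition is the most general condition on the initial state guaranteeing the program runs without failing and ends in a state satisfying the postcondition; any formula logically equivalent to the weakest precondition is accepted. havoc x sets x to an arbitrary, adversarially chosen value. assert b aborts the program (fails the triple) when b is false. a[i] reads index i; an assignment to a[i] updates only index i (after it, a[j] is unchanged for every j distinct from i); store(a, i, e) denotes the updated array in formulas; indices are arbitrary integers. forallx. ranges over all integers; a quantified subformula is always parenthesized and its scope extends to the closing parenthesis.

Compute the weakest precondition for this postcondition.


Working backward. After the program, the postcondition acc - 8 > 0 must hold; in canonical form it is acc > 8.
Before havoc pos: acc > 8
Before arr[acc + 1] := 2*v + 3*pos - 9: acc > 8
Before assert pos - 8 == -7: pos == 1 && acc > 8
Answer: WP = pos == 1 && acc > 8


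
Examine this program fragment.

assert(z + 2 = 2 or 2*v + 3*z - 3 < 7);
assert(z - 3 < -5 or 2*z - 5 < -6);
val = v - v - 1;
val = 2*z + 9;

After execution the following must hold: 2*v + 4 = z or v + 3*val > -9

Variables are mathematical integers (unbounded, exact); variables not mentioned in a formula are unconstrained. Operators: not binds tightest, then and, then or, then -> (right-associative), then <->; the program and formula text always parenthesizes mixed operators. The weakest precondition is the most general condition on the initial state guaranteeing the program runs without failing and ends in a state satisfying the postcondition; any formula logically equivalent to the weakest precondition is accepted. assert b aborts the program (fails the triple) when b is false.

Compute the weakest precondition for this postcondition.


Working backward. After the program, the postcondition 2*v + 4 = z or v + 3*val > -9 must hold; in canonical form it is 2*v = z - 4 or v + 3*val > -9.
Before val := 2*z + 9: 2*v = z - 4 or v + 6*z > -36
Before val := v - v - 1: 2*v = z - 4 or v + 6*z > -36
Before assert z - 3 < -5 or 2*z - 5 < -6: (z < -2 or 2*z < -1) and (2*v = z - 4 or v + 6*z > -36)
Before assert z + 2 = 2 or 2*v + 3*z - 3 < 7: (z = 0 or 2*v + 3*z < 10) and (z < -2 or 2*z < -1) and (2*v = z - 4 or v + 6*z > -36)
Answer: WP = (z = 0 or 2*v + 3*z < 10) and (z < -2 or 2*z < -1) and (2*v = z - 4 or v + 6*z > -36)


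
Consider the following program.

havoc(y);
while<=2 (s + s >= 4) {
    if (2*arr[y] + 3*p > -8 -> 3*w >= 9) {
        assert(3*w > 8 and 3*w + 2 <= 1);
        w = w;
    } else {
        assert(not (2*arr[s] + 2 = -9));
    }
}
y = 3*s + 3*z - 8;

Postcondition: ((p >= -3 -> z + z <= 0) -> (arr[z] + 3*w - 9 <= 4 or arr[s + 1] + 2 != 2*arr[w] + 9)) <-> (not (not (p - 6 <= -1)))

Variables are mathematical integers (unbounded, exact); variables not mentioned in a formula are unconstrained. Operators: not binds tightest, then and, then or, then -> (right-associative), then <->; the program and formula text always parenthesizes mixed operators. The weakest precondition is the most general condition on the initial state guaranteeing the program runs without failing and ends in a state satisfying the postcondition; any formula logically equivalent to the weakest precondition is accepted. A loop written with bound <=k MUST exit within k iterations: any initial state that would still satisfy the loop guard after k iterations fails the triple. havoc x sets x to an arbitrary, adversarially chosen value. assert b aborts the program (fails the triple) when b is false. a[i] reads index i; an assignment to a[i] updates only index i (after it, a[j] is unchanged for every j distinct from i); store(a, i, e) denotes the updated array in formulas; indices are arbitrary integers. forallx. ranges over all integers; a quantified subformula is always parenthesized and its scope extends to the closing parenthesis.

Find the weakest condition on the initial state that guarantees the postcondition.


Working backward. After the program, the postcondition ((p >= -3 -> z + z <= 0) -> (arr[z] + 3*w - 9 <= 4 or arr[s + 1] + 2 != 2*arr[w] + 9)) <-> (not (not (p - 6 <= -1))) must hold; in canonical form it is ((p >= -3 -> 2*z <= 0) -> (arr[z] + 3*w <= 13 or arr[s + 1] != 2*arr[w] + 7)) <-> p <= 5.
Before y := 3*s + 3*z - 8: ((p >= -3 -> 2*z <= 0) -> (arr[z] + 3*w <= 13 or arr[s + 1] != 2*arr[w] + 7)) <-> p <= 5
Before the loop (bound <=2), unroll the exhaustion recursion (WP_0 = exit-now case; WP_j = one more guarded iteration, up to j = 2):
  WP_0: (not (2*s >= 4)) and (((p >= -3 -> 2*z <= 0) -> (arr[z] + 3*w <= 13 or arr[s + 1] != 2*arr[w] + 7)) <-> p <= 5)
  WP_1: (2*s >= 4 -> (((2*arr[y] + 3*p > -8 -> 3*w >= 9) -> (3*w > 8 and 3*w <= -1 and (not (2*s >= 4)) and (((p >= -3 -> 2*z <= 0) -> (arr[z] + 3*w <= 13 or arr[s + 1] != 2*arr[w] + 7)) <-> p <= 5))) and ((not (2*arr[y] + 3*p > -8 -> 3*w >= 9)) -> ((not (2*arr[s] = -11)) and (not (2*s >= 4)) and (((p >= -3 -> 2*z <= 0) -> (arr[z] + 3*w <= 13 or arr[s + 1] != 2*arr[w] + 7)) <-> p <= 5))))) and ((not (2*s >= 4)) -> (((p >= -3 -> 2*z <= 0) -> (arr[z] + 3*w <= 13 or arr[s + 1] != 2*arr[w] + 7)) <-> p <= 5))
  WP_2: (2*s >= 4 -> (((2*arr[y] + 3*p > -8 -> 3*w >= 9) -> (3*w > 8 and 3*w <= -1 and (2*s >= 4 -> (((2*arr[y] + 3*p > -8 -> 3*w >= 9) -> (3*w > 8 and 3*w <= -1 and (not (2*s >= 4)) and (((p >= -3 -> 2*z <= 0) -> (arr[z] + 3*w <= 13 or arr[s + 1] != 2*arr[w] + 7)) <-> p <= 5))) and ((not (2*arr[y] + 3*p > -8 -> 3*w >= 9)) -> ((not (2*arr[s] = -11)) and (not (2*s >= 4)) and (((p >= -3 -> 2*z <= 0) -> (arr[z] + 3*w <= 13 or arr[s + 1] != 2*arr[w] + 7)) <-> p <= 5))))) and ((not (2*s >= 4)) -> (((p >= -3 -> 2*z <= 0) -> (arr[z] + 3*w <= 13 or arr[s + 1] != 2*arr[w] + 7)) <-> p <= 5)))) and ((not (2*arr[y] + 3*p > -8 -> 3*w >= 9)) -> ((not (2*arr[s] = -11)) and (2*s >= 4 -> (((2*arr[y] + 3*p > -8 -> 3*w >= 9) -> (3*w > 8 and 3*w <= -1 and (not (2*s >= 4)) and (((p >= -3 -> 2*z <= 0) -> (arr[z] + 3*w <= 13 or arr[s + 1] != 2*arr[w] + 7)) <-> p <= 5))) and ((not (2*arr[y] + 3*p > -8 -> 3*w >= 9)) -> ((not (2*arr[s] = -11)) and (not (2*s >= 4)) and (((p >= -3 -> 2*z <= 0) -> (arr[z] + 3*w <= 13 or arr[s + 1] != 2*arr[w] + 7)) <-> p <= 5))))) and ((not (2*s >= 4)) -> (((p >= -3 -> 2*z <= 0) -> (arr[z] + 3*w <= 13 or arr[s + 1] != 2*arr[w] + 7)) <-> p <= 5)))))) and ((not (2*s >= 4)) -> (((p >= -3 -> 2*z <= 0) -> (arr[z] + 3*w <= 13 or arr[s + 1] != 2*arr[w] + 7)) <-> p <= 5))
So before the loop: (2*s >= 4 -> (((2*arr[y] + 3*p > -8 -> 3*w >= 9) -> (3*w > 8 and 3*w <= -1 and (2*s >= 4 -> (((2*arr[y] + 3*p > -8 -> 3*w >= 9) -> (3*w > 8 and 3*w <= -1 and (not (2*s >= 4)) and (((p >= -3 -> 2*z <= 0) -> (arr[z] + 3*w <= 13 or arr[s + 1] != 2*arr[w] + 7)) <-> p <= 5))) and ((not (2*arr[y] + 3*p > -8 -> 3*w >= 9)) -> ((not (2*arr[s] = -11)) and (not (2*s >= 4)) and (((p >= -3 -> 2*z <= 0) -> (arr[z] + 3*w <= 13 or arr[s + 1] != 2*arr[w] + 7)) <-> p <= 5))))) and ((not (2*s >= 4)) -> (((p >= -3 -> 2*z <= 0) -> (arr[z] + 3*w <= 13 or arr[s + 1] != 2*arr[w] + 7)) <-> p <= 5)))) and ((not (2*arr[y] + 3*p > -8 -> 3*w >= 9)) -> ((not (2*arr[s] = -11)) and (2*s >= 4 -> (((2*arr[y] + 3*p > -8 -> 3*w >= 9) -> (3*w > 8 and 3*w <= -1 and (not (2*s >= 4)) and (((p >= -3 -> 2*z <= 0) -> (arr[z] + 3*w <= 13 or arr[s + 1] != 2*arr[w] + 7)) <-> p <= 5))) and ((not (2*arr[y] + 3*p > -8 -> 3*w >= 9)) -> ((not (2*arr[s] = -11)) and (not (2*s >= 4)) and (((p >= -3 -> 2*z <= 0) -> (arr[z] + 3*w <= 13 or arr[s + 1] != 2*arr[w] + 7)) <-> p <= 5))))) and ((not (2*s >= 4)) -> (((p >= -3 -> 2*z <= 0) -> (arr[z] + 3*w <= 13 or arr[s + 1] != 2*arr[w] + 7)) <-> p <= 5)))))) and ((not (2*s >= 4)) -> (((p >= -3 -> 2*z <= 0) -> (arr[z] + 3*w <= 13 or arr[s + 1] != 2*arr[w] + 7)) <-> p <= 5))
Before havoc y: forall y_1. ((2*s >= 4 -> (((2*arr[y_1] + 3*p > -8 -> 3*w >= 9) -> (3*w > 8 and 3*w <= -1 and (2*s >= 4 -> (((2*arr[y_1] + 3*p > -8 -> 3*w >= 9) -> (3*w > 8 and 3*w <= -1 and (not (2*s >= 4)) and (((p >= -3 -> 2*z <= 0) -> (arr[z] + 3*w <= 13 or arr[s + 1] != 2*arr[w] + 7)) <-> p <= 5))) and ((not (2*arr[y_1] + 3*p > -8 -> 3*w >= 9)) -> ((not (2*arr[s] = -11)) and (not (2*s >= 4)) and (((p >= -3 -> 2*z <= 0) -> (arr[z] + 3*w <= 13 or arr[s + 1] != 2*arr[w] + 7)) <-> p <= 5))))) and ((not (2*s >= 4)) -> (((p >= -3 -> 2*z <= 0) -> (arr[z] + 3*w <= 13 or arr[s + 1] != 2*arr[w] + 7)) <-> p <= 5)))) and ((not (2*arr[y_1] + 3*p > -8 -> 3*w >= 9)) -> ((not (2*arr[s] = -11)) and (2*s >= 4 -> (((2*arr[y_1] + 3*p > -8 -> 3*w >= 9) -> (3*w > 8 and 3*w <= -1 and (not (2*s >= 4)) and (((p >= -3 -> 2*z <= 0) -> (arr[z] + 3*w <= 13 or arr[s + 1] != 2*arr[w] + 7)) <-> p <= 5))) and ((not (2*arr[y_1] + 3*p > -8 -> 3*w >= 9)) -> ((not (2*arr[s] = -11)) and (not (2*s >= 4)) and (((p >= -3 -> 2*z <= 0) -> (arr[z] + 3*w <= 13 or arr[s + 1] != 2*arr[w] + 7)) <-> p <= 5))))) and ((not (2*s >= 4)) -> (((p >= -3 -> 2*z <= 0) -> (arr[z] + 3*w <= 13 or arr[s + 1] != 2*arr[w] + 7)) <-> p <= 5)))))) and ((not (2*s >= 4)) -> (((p >= -3 -> 2*z <= 0) -> (arr[z] + 3*w <= 13 or arr[s + 1] != 2*arr[w] + 7)) <-> p <= 5)))
Answer: WP = forall y_1. ((2*s >= 4 -> (((2*arr[y_1] + 3*p > -8 -> 3*w >= 9) -> (3*w > 8 and 3*w <= -1 and (2*s >= 4 -> (((2*arr[y_1] + 3*p > -8 -> 3*w >= 9) -> (3*w > 8 and 3*w <= -1 and (not (2*s >= 4)) and (((p >= -3 -> 2*z <= 0) -> (arr[z] + 3*w <= 13 or arr[s + 1] != 2*arr[w] + 7)) <-> p <= 5))) and ((not (2*arr[y_1] + 3*p > -8 -> 3*w >= 9)) -> ((not (2*arr[s] = -11)) and (not (2*s >= 4)) and (((p >= -3 -> 2*z <= 0) -> (arr[z] + 3*w <= 13 or arr[s + 1] != 2*arr[w] + 7)) <-> p <= 5))))) and ((not (2*s >= 4)) -> (((p >= -3 -> 2*z <= 0) -> (arr[z] + 3*w <= 13 or arr[s + 1] != 2*arr[w] + 7)) <-> p <= 5)))) and ((not (2*arr[y_1] + 3*p > -8 -> 3*w >= 9)) -> ((not (2*arr[s] = -11)) and (2*s >= 4 -> (((2*arr[y_1] + 3*p > -8 -> 3*w >= 9) -> (3*w > 8 and 3*w <= -1 and (not (2*s >= 4)) and (((p >= -3 -> 2*z <= 0) -> (arr[z] + 3*w <= 13 or arr[s + 1] != 2*arr[w] + 7)) <-> p <= 5))) and ((not (2*arr[y_1] + 3*p > -8 -> 3*w >= 9)) -> ((not (2*arr[s] = -11)) and (not (2*s >= 4)) and (((p >= -3 -> 2*z <= 0) -> (arr[z] + 3*w <= 13 or arr[s + 1] != 2*arr[w] + 7)) <-> p <= 5))))) and ((not (2*s >= 4)) -> (((p >= -3 -> 2*z <= 0) -> (arr[z] + 3*w <= 13 or arr[s + 1] != 2*arr[w] + 7)) <-> p <= 5)))))) and ((not (2*s >= 4)) -> (((p >= -3 -> 2*z <= 0) -> (arr[z] + 3*w <= 13 or arr[s + 1] != 2*arr[w] + 7)) <-> p <= 5)))


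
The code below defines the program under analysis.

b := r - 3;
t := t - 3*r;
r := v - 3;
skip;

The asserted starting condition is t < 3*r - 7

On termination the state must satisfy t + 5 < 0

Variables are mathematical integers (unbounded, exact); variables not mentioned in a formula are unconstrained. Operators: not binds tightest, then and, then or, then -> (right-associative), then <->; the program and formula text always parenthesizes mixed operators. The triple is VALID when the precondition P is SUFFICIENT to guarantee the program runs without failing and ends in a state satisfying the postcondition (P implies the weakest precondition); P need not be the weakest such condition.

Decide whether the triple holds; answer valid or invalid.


Working backward. After the program, the postcondition t + 5 < 0 must hold; in canonical form it is t < -5.
Before skip: t < -5
Before r := v - 3: t < -5
Before t := t - 3*r: t < 3*r - 5
Before b := r - 3: t < 3*r - 5
The weakest precondition is t < 3*r - 5.
Check whether t < 3*r - 7 implies it.
Every state satisfying the precondition satisfies the weakest precondition: the implication holds.
Answer: valid


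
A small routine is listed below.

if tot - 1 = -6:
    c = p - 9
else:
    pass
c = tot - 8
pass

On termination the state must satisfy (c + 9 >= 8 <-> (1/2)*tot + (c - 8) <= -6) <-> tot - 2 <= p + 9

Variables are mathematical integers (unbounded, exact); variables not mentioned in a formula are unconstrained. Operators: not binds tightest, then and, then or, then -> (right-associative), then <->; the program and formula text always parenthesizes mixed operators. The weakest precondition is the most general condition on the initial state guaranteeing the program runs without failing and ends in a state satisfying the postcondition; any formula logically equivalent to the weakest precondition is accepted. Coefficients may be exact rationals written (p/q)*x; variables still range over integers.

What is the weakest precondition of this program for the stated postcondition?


Working backward. After the program, the postcondition (c + 9 >= 8 <-> (1/2)*tot + (c - 8) <= -6) <-> tot - 2 <= p + 9 must hold; in canonical form it is (c >= -1 <-> c + (1/2)*tot <= 2) <-> tot <= p + 11.
Before skip: (c >= -1 <-> c + (1/2)*tot <= 2) <-> tot <= p + 11
Before c := tot - 8: (tot >= 7 <-> (3/2)*tot <= 10) <-> tot <= p + 11
Then branch requires (tot >= 7 <-> (3/2)*tot <= 10) <-> tot <= p + 11; else branch requires (tot >= 7 <-> (3/2)*tot <= 10) <-> tot <= p + 11.
Before the if: (tot = -5 -> ((tot >= 7 <-> (3/2)*tot <= 10) <-> tot <= p + 11)) and ((not (tot = -5)) -> ((tot >= 7 <-> (3/2)*tot <= 10) <-> tot <= p + 11))
Answer: WP = (tot = -5 -> ((tot >= 7 <-> (3/2)*tot <= 10) <-> tot <= p + 11)) and ((not (tot = -5)) -> ((tot >= 7 <-> (3/2)*tot <= 10) <-> tot <= p + 11))


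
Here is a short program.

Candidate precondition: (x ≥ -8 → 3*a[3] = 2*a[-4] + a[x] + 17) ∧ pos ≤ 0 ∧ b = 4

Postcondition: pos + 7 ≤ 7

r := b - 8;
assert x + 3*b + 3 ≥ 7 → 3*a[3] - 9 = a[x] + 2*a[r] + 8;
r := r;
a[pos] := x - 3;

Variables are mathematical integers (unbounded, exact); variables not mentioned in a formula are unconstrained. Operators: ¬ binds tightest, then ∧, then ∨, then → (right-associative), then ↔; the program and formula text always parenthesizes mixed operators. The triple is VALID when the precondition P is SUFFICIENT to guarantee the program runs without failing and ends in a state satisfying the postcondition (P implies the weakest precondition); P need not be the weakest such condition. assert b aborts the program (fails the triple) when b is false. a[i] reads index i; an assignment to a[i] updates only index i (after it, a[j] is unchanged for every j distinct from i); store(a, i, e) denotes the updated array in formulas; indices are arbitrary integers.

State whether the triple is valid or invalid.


Working backward. After the program, the postcondition pos + 7 ≤ 7 must hold; in canonical form it is pos ≤ 0.
Before a[pos] := x - 3: pos ≤ 0
Before r := r: pos ≤ 0
Before assert x + 3*b + 3 ≥ 7 → 3*a[3] - 9 = a[x] + 2*a[r] + 8: (3*b + x ≥ 4 → 3*a[3] = 2*a[r] + a[x] + 17) ∧ pos ≤ 0
Before r := b - 8: (3*b + x ≥ 4 → 3*a[3] = 2*a[b - 8] + a[x] + 17) ∧ pos ≤ 0
The weakest precondition is (3*b + x ≥ 4 → 3*a[3] = 2*a[b - 8] + a[x] + 17) ∧ pos ≤ 0.
Check whether (x ≥ -8 → 3*a[3] = 2*a[-4] + a[x] + 17) ∧ pos ≤ 0 ∧ b = 4 implies it.
Every state satisfying the precondition satisfies the weakest precondition: the implication holds.
Answer: valid


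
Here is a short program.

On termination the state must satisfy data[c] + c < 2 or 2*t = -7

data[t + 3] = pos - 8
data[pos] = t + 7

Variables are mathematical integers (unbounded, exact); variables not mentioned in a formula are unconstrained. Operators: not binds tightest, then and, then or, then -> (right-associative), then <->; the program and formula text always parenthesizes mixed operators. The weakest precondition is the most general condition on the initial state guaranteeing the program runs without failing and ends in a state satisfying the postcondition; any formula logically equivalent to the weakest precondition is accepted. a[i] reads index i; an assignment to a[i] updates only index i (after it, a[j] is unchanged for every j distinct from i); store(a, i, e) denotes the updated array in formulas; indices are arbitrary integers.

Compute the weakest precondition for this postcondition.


Working backward. After the program, data[c] + c < 2 or 2*t = -7 must hold.
Before data[pos] := t + 7: store(data, pos, t + 7)[c] + c < 2 or 2*t = -7
Before data[t + 3] := pos - 8: store(store(data, t + 3, pos - 8), pos, t + 7)[c] + c < 2 or 2*t = -7
Answer: WP = store(store(data, t + 3, pos - 8), pos, t + 7)[c] + c < 2 or 2*t = -7


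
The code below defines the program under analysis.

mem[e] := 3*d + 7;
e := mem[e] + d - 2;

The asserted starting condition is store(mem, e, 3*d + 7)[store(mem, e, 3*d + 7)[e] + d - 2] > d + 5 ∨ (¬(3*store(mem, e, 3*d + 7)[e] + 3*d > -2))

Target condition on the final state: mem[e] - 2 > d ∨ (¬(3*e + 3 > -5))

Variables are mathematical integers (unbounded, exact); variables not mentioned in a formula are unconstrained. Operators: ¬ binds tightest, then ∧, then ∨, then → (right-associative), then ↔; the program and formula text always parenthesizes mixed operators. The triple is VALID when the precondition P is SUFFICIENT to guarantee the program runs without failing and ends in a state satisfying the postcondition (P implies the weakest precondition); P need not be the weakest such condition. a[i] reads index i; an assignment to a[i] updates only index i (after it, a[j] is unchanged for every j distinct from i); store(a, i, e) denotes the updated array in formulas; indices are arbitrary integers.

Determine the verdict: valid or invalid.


Working backward. After the program, the postcondition mem[e] - 2 > d ∨ (¬(3*e + 3 > -5)) must hold; in canonical form it is mem[e] > d + 2 ∨ (¬(3*e > -8)).
Before e := mem[e] + d - 2: mem[mem[e] + d - 2] > d + 2 ∨ (¬(3*mem[e] + 3*d > -2))
Before mem[e] := 3*d + 7: store(mem, e, 3*d + 7)[store(mem, e, 3*d + 7)[e] + d - 2] > d + 2 ∨ (¬(3*store(mem, e, 3*d + 7)[e] + 3*d > -2))
The weakest precondition is store(mem, e, 3*d + 7)[store(mem, e, 3*d + 7)[e] + d - 2] > d + 2 ∨ (¬(3*store(mem, e, 3*d + 7)[e] + 3*d > -2)).
Check whether store(mem, e, 3*d + 7)[store(mem, e, 3*d + 7)[e] + d - 2] > d + 5 ∨ (¬(3*store(mem, e, 3*d + 7)[e] + 3*d > -2)) implies it.
Every state satisfying the precondition satisfies the weakest precondition: the implication holds.
Answer: valid


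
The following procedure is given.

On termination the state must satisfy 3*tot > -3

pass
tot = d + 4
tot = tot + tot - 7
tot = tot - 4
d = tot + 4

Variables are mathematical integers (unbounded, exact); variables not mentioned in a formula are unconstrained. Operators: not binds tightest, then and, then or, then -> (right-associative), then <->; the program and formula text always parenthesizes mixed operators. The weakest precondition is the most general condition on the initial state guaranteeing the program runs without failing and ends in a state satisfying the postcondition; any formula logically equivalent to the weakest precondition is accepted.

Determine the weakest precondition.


Working backward. After the program, 3*tot > -3 must hold.
Before d := tot + 4: 3*tot > -3
Before tot := tot - 4: 3*tot > 9
Before tot := tot + tot - 7: 6*tot > 30
Before tot := d + 4: 6*d > 6
Before skip: 6*d > 6
Answer: WP = 6*d > 6


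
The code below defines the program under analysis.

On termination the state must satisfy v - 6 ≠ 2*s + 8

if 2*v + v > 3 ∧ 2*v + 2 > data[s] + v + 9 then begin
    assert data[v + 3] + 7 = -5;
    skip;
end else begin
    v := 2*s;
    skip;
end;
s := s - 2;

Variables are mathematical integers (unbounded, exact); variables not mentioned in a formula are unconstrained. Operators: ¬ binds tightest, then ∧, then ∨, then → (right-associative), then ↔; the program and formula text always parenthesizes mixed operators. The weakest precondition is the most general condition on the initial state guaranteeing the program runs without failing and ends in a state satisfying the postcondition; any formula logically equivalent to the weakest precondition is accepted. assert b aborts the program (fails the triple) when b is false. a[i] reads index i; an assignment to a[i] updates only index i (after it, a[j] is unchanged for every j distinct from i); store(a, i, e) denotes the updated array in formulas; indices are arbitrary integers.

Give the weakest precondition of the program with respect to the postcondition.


Working backward. After the program, the postcondition v - 6 ≠ 2*s + 8 must hold; in canonical form it is v ≠ 2*s + 14.
Before s := s - 2: v ≠ 2*s + 10
Then branch requires data[v + 3] = -12 ∧ v ≠ 2*s + 10; else branch requires true.
Before the if: (3*v > 3 ∧ v > data[s] + 7) → (data[v + 3] = -12 ∧ v ≠ 2*s + 10)
Answer: WP = (3*v > 3 ∧ v > data[s] + 7) → (data[v + 3] = -12 ∧ v ≠ 2*s + 10)


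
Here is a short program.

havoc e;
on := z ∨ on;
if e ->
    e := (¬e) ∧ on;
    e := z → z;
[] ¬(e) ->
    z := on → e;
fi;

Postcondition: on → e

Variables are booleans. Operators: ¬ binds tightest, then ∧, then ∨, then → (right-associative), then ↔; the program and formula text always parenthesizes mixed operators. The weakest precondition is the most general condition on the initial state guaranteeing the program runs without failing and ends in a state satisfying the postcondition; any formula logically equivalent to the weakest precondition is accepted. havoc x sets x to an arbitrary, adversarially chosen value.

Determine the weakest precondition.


Working backward. After the program, on → e must hold.
Then branch requires true; else branch requires on → e.
Before the if: (¬e) → (on → e)
Before on := z ∨ on: (¬e) → ((z ∨ on) → e)
Before havoc e: ¬(z ∨ on)
Answer: WP = ¬(z ∨ on)


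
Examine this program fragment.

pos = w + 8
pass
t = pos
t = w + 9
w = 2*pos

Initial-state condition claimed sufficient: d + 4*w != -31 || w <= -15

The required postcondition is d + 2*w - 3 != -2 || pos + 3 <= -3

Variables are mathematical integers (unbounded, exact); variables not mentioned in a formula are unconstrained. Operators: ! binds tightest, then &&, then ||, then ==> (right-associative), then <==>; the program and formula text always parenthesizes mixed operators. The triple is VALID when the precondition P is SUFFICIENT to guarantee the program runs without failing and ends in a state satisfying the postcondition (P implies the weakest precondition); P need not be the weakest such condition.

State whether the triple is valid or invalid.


Working backward. After the program, the postcondition d + 2*w - 3 != -2 || pos + 3 <= -3 must hold; in canonical form it is d + 2*w != 1 || pos <= -6.
Before w := 2*pos: d + 4*pos != 1 || pos <= -6
Before t := w + 9: d + 4*pos != 1 || pos <= -6
Before t := pos: d + 4*pos != 1 || pos <= -6
Before skip: d + 4*pos != 1 || pos <= -6
Before pos := w + 8: d + 4*w != -31 || w <= -14
The weakest precondition is d + 4*w != -31 || w <= -14.
Check whether d + 4*w != -31 || w <= -15 implies it.
Every state satisfying the precondition satisfies the weakest precondition: the implication holds.
Answer: valid


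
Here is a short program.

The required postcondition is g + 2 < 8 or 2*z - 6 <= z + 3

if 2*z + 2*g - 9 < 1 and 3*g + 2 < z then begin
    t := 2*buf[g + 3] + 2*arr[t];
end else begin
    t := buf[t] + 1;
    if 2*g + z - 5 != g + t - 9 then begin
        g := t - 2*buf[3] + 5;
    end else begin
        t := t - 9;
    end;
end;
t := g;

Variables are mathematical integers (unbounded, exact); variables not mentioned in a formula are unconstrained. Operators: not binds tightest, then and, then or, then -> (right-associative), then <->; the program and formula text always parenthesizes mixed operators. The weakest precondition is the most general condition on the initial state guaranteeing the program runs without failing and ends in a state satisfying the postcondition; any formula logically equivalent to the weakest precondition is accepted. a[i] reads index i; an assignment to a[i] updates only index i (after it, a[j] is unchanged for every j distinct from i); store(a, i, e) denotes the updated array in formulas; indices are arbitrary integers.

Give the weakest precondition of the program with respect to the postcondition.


Working backward. After the program, the postcondition g + 2 < 8 or 2*z - 6 <= z + 3 must hold; in canonical form it is g < 6 or z <= 9.
Before t := g: g < 6 or z <= 9
Then branch requires g < 6 or z <= 9; else branch requires (g + z != buf[t] - 3 -> (buf[t] < 2*buf[3] or z <= 9)) and ((not (g + z != buf[t] - 3)) -> (g < 6 or z <= 9)).
Before the if: ((2*g + 2*z < 10 and 3*g < z - 2) -> (g < 6 or z <= 9)) and ((not (2*g + 2*z < 10 and 3*g < z - 2)) -> ((g + z != buf[t] - 3 -> (buf[t] < 2*buf[3] or z <= 9)) and ((not (g + z != buf[t] - 3)) -> (g < 6 or z <= 9))))
Answer: WP = ((2*g + 2*z < 10 and 3*g < z - 2) -> (g < 6 or z <= 9)) and ((not (2*g + 2*z < 10 and 3*g < z - 2)) -> ((g + z != buf[t] - 3 -> (buf[t] < 2*buf[3] or z <= 9)) and ((not (g + z != buf[t] - 3)) -> (g < 6 or z <= 9))))


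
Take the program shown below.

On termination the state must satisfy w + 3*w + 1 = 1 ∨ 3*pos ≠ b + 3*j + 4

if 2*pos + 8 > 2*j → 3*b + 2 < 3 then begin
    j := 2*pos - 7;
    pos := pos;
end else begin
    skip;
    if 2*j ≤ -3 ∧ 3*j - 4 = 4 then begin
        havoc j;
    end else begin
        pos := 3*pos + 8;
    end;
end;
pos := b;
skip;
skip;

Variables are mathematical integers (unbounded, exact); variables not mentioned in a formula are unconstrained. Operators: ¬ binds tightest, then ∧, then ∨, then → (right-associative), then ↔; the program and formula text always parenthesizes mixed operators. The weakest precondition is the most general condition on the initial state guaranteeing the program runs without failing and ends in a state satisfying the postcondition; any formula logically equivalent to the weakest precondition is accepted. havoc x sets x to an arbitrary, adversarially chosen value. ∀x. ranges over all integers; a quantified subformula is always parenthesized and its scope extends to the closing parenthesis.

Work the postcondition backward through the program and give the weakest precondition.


Working backward. After the program, the postcondition w + 3*w + 1 = 1 ∨ 3*pos ≠ b + 3*j + 4 must hold; in canonical form it is 4*w = 0 ∨ 3*pos ≠ b + 3*j + 4.
Before skip: 4*w = 0 ∨ 3*pos ≠ b + 3*j + 4
Before skip: 4*w = 0 ∨ 3*pos ≠ b + 3*j + 4
Before pos := b: 4*w = 0 ∨ 2*b ≠ 3*j + 4
Then branch requires 4*w = 0 ∨ 2*b ≠ 6*pos - 17; else branch requires ((2*j ≤ -3 ∧ 3*j = 8) → (∀j_1. (4*w = 0 ∨ 2*b ≠ 3*j_1 + 4))) ∧ ((¬(2*j ≤ -3 ∧ 3*j = 8)) → (4*w = 0 ∨ 2*b ≠ 3*j + 4)).
Before the if: ((2*pos > 2*j - 8 → 3*b < 1) → (4*w = 0 ∨ 2*b ≠ 6*pos - 17)) ∧ ((¬(2*pos > 2*j - 8 → 3*b < 1)) → (((2*j ≤ -3 ∧ 3*j = 8) → (∀j_1. (4*w = 0 ∨ 2*b ≠ 3*j_1 + 4))) ∧ ((¬(2*j ≤ -3 ∧ 3*j = 8)) → (4*w = 0 ∨ 2*b ≠ 3*j + 4))))
Answer: WP = ((2*pos > 2*j - 8 → 3*b < 1) → (4*w = 0 ∨ 2*b ≠ 6*pos - 17)) ∧ ((¬(2*pos > 2*j - 8 → 3*b < 1)) → (((2*j ≤ -3 ∧ 3*j = 8) → (∀j_1. (4*w = 0 ∨ 2*b ≠ 3*j_1 + 4))) ∧ ((¬(2*j ≤ -3 ∧ 3*j = 8)) → (4*w = 0 ∨ 2*b ≠ 3*j + 4))))


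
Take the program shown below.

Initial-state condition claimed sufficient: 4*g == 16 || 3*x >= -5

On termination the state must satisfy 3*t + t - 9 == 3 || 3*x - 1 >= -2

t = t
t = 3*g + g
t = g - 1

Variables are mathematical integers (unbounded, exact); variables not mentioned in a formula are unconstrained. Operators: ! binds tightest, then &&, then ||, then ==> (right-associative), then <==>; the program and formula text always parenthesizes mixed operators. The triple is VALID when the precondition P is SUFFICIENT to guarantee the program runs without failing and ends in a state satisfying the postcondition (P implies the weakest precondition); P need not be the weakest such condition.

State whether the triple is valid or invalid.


Working backward. After the program, the postcondition 3*t + t - 9 == 3 || 3*x - 1 >= -2 must hold; in canonical form it is 4*t == 12 || 3*x >= -1.
Before t := g - 1: 4*g == 16 || 3*x >= -1
Before t := 3*g + g: 4*g == 16 || 3*x >= -1
Before t := t: 4*g == 16 || 3*x >= -1
The weakest precondition is 4*g == 16 || 3*x >= -1.
Check whether 4*g == 16 || 3*x >= -5 implies it.
Countermodel: at the initial state g = 5, x = -1, the precondition holds but the weakest precondition fails.
Answer: invalid


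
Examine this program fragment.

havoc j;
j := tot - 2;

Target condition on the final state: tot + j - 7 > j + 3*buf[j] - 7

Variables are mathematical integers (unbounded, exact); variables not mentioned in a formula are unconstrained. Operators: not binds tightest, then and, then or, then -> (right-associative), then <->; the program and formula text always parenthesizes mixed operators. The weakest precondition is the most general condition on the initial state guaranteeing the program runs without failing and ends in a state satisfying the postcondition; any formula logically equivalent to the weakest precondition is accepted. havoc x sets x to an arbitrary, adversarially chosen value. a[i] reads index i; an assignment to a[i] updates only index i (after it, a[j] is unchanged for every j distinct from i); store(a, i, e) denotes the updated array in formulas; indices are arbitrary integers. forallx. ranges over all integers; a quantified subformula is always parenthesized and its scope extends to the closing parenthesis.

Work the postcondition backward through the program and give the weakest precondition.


Working backward. After the program, the postcondition tot + j - 7 > j + 3*buf[j] - 7 must hold; in canonical form it is tot > 3*buf[j].
Before j := tot - 2: tot > 3*buf[tot - 2]
Before havoc j: tot > 3*buf[tot - 2]
Answer: WP = tot > 3*buf[tot - 2]


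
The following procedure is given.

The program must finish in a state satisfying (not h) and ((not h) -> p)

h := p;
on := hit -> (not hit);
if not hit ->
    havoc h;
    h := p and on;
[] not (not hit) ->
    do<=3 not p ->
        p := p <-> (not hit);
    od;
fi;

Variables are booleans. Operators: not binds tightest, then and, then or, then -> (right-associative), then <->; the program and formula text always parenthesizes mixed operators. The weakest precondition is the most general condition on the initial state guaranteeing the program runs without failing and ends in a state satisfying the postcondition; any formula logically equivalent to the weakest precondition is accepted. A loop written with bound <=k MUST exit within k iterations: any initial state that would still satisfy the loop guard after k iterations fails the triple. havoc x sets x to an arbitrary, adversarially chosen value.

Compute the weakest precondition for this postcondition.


Working backward. After the program, (not h) and ((not h) -> p) must hold.
Then branch requires (not (p and on)) and ((not (p and on)) -> p); else branch requires ((not p) -> (((not (p <-> (not hit))) -> (((not ((p <-> (not hit)) <-> (not hit))) -> ((((p <-> (not hit)) <-> (not hit)) <-> (not hit)) and (not h) and ((not h) -> (((p <-> (not hit)) <-> (not hit)) <-> (not hit))))) and (((p <-> (not hit)) <-> (not hit)) -> ((not h) and ((not h) -> ((p <-> (not hit)) <-> (not hit))))))) and ((p <-> (not hit)) -> ((not h) and ((not h) -> (p <-> (not hit))))))) and (p -> ((not h) and ((not h) -> p))).
Before the if: ((not hit) -> ((not (p and on)) and ((not (p and on)) -> p))) and (hit -> (((not p) -> (((not (p <-> (not hit))) -> (((not ((p <-> (not hit)) <-> (not hit))) -> ((((p <-> (not hit)) <-> (not hit)) <-> (not hit)) and (not h) and ((not h) -> (((p <-> (not hit)) <-> (not hit)) <-> (not hit))))) and (((p <-> (not hit)) <-> (not hit)) -> ((not h) and ((not h) -> ((p <-> (not hit)) <-> (not hit))))))) and ((p <-> (not hit)) -> ((not h) and ((not h) -> (p <-> (not hit))))))) and (p -> ((not h) and ((not h) -> p)))))
Before on := hit -> (not hit): ((not hit) -> ((not (p and (hit -> (not hit)))) and ((not (p and (hit -> (not hit)))) -> p))) and (hit -> (((not p) -> (((not (p <-> (not hit))) -> (((not ((p <-> (not hit)) <-> (not hit))) -> ((((p <-> (not hit)) <-> (not hit)) <-> (not hit)) and (not h) and ((not h) -> (((p <-> (not hit)) <-> (not hit)) <-> (not hit))))) and (((p <-> (not hit)) <-> (not hit)) -> ((not h) and ((not h) -> ((p <-> (not hit)) <-> (not hit))))))) and ((p <-> (not hit)) -> ((not h) and ((not h) -> (p <-> (not hit))))))) and (p -> ((not h) and ((not h) -> p)))))
Before h := p: ((not hit) -> ((not (p and (hit -> (not hit)))) and ((not (p and (hit -> (not hit)))) -> p))) and (hit -> (((not p) -> (((not (p <-> (not hit))) -> (((not ((p <-> (not hit)) <-> (not hit))) -> ((((p <-> (not hit)) <-> (not hit)) <-> (not hit)) and (not p) and ((not p) -> (((p <-> (not hit)) <-> (not hit)) <-> (not hit))))) and (((p <-> (not hit)) <-> (not hit)) -> ((not p) and ((not p) -> ((p <-> (not hit)) <-> (not hit))))))) and ((p <-> (not hit)) -> ((not p) and ((not p) -> (p <-> (not hit))))))) and (p -> ((not p) and ((not p) -> p)))))
Answer: WP = ((not hit) -> ((not (p and (hit -> (not hit)))) and ((not (p and (hit -> (not hit)))) -> p))) and (hit -> (((not p) -> (((not (p <-> (not hit))) -> (((not ((p <-> (not hit)) <-> (not hit))) -> ((((p <-> (not hit)) <-> (not hit)) <-> (not hit)) and (not p) and ((not p) -> (((p <-> (not hit)) <-> (not hit)) <-> (not hit))))) and (((p <-> (not hit)) <-> (not hit)) -> ((not p) and ((not p) -> ((p <-> (not hit)) <-> (not hit))))))) and ((p <-> (not hit)) -> ((not p) and ((not p) -> (p <-> (not hit))))))) and (p -> ((not p) and ((not p) -> p)))))


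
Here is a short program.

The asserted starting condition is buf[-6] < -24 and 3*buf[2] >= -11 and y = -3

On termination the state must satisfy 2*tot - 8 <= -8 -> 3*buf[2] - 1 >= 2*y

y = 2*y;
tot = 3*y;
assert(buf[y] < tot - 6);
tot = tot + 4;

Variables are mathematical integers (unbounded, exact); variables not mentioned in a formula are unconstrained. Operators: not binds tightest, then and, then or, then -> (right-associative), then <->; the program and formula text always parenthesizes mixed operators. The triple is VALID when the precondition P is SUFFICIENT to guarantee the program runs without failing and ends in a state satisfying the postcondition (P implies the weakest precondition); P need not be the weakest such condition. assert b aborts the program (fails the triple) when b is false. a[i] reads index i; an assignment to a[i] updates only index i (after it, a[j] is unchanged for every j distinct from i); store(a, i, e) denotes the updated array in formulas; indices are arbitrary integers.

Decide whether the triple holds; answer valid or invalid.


Working backward. After the program, the postcondition 2*tot - 8 <= -8 -> 3*buf[2] - 1 >= 2*y must hold; in canonical form it is 2*tot <= 0 -> 3*buf[2] >= 2*y + 1.
Before tot := tot + 4: 2*tot <= -8 -> 3*buf[2] >= 2*y + 1
Before assert buf[y] < tot - 6: buf[y] < tot - 6 and (2*tot <= -8 -> 3*buf[2] >= 2*y + 1)
Before tot := 3*y: buf[y] < 3*y - 6 and (6*y <= -8 -> 3*buf[2] >= 2*y + 1)
Before y := 2*y: buf[2*y] < 6*y - 6 and (12*y <= -8 -> 3*buf[2] >= 4*y + 1)
The weakest precondition is buf[2*y] < 6*y - 6 and (12*y <= -8 -> 3*buf[2] >= 4*y + 1).
Check whether buf[-6] < -24 and 3*buf[2] >= -11 and y = -3 implies it.
Every state satisfying the precondition satisfies the weakest precondition: the implication holds.
Answer: valid
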